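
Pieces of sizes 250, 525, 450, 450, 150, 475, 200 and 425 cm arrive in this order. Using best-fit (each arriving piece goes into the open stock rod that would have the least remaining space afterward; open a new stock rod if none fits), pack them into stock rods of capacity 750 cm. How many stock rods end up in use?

  250 → stock rod 1 (new)  [load 250/750]
  525 → stock rod 2 (new)  [load 525/750]
  450 → stock rod 1  [load 700/750]
  450 → stock rod 3 (new)  [load 450/750]
  150 → stock rod 2  [load 675/750]
  475 → stock rod 4 (new)  [load 475/750]
  200 → stock rod 4  [load 675/750]
  425 → stock rod 5 (new)  [load 425/750]
5 stock rods opened.

5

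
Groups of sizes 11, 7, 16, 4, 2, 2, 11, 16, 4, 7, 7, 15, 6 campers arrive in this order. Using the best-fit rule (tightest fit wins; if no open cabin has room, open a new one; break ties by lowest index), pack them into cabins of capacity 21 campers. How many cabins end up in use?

6

  11 → cabin 1 (new)  [load 11/21]
  7 → cabin 1  [load 18/21]
  16 → cabin 2 (new)  [load 16/21]
  4 → cabin 2  [load 20/21]
  2 → cabin 1  [load 20/21]
  2 → cabin 3 (new)  [load 2/21]
  11 → cabin 3  [load 13/21]
  16 → cabin 4 (new)  [load 16/21]
  4 → cabin 4  [load 20/21]
  7 → cabin 3  [load 20/21]
  7 → cabin 5 (new)  [load 7/21]
  15 → cabin 6 (new)  [load 15/21]
  6 → cabin 6  [load 21/21]
6 cabins opened.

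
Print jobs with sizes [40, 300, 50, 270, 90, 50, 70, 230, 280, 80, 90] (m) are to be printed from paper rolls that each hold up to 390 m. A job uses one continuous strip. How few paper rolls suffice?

Total = 300 + 280 + 270 + 230 + 90 + 90 + 80 + 70 + 50 + 50 + 40 = 1550 m.
Lower bound: ⌈1550/390⌉ = 4 paper rolls.
A packing using 4 paper rolls:
  roll 1: 300 + 90 = 390
  roll 2: 280 + 50 + 50 = 380
  roll 3: 270 + 80 + 40 = 390
  roll 4: 230 + 90 + 70 = 390
This matches the lower bound, so 4 is optimal.

4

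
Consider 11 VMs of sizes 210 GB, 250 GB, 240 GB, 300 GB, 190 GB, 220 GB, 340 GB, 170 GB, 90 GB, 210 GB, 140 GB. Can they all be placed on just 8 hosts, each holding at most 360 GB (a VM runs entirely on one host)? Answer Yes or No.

Yes

A valid assignment using 8 hosts:
  host 1: 340 = 340
  host 2: 300 = 300
  host 3: 250 + 90 = 340
  host 4: 240 = 240
  host 5: 220 + 140 = 360
  host 6: 210 = 210
  host 7: 210 = 210
  host 8: 190 + 170 = 360
Every load is within 360 GB, so 8 hosts suffice.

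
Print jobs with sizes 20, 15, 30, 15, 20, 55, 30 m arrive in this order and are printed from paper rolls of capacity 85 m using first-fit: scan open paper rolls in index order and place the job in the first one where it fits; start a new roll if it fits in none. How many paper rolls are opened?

  20 → roll 1 (new)  [load 20/85]
  15 → roll 1  [load 35/85]
  30 → roll 1  [load 65/85]
  15 → roll 1  [load 80/85]
  20 → roll 2 (new)  [load 20/85]
  55 → roll 2  [load 75/85]
  30 → roll 3 (new)  [load 30/85]
3 paper rolls opened.

3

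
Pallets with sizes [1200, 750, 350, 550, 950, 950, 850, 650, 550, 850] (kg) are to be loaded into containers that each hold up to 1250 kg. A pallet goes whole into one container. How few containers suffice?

Total = 1200 + 950 + 950 + 850 + 850 + 750 + 650 + 550 + 550 + 350 = 7650 kg.
Lower bound: ⌈7650/1250⌉ = 7 containers.
A packing using 8 containers:
  container 1: 1200 = 1200
  container 2: 950 = 950
  container 3: 950 = 950
  container 4: 850 + 350 = 1200
  container 5: 850 = 850
  container 6: 750 = 750
  container 7: 650 + 550 = 1200
  container 8: 550 = 550
No arrangement into 7 containers stays within capacity, so 8 is optimal.

8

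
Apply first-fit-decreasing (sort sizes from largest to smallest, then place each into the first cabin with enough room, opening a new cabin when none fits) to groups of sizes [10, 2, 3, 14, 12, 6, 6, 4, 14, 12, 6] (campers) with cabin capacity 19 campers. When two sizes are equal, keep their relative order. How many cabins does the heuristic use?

5

Sorted descending: 14, 14, 12, 12, 10, 6, 6, 6, 4, 3, 2.
  14 → cabin 1 (new)  [load 14/19]
  14 → cabin 2 (new)  [load 14/19]
  12 → cabin 3 (new)  [load 12/19]
  12 → cabin 4 (new)  [load 12/19]
  10 → cabin 5 (new)  [load 10/19]
  6 → cabin 3  [load 18/19]
  6 → cabin 4  [load 18/19]
  6 → cabin 5  [load 16/19]
  4 → cabin 1  [load 18/19]
  3 → cabin 2  [load 17/19]
  2 → cabin 2  [load 19/19]
5 cabins opened.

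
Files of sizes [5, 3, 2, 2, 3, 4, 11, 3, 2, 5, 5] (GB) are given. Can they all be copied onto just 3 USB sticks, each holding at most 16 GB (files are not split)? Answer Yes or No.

A valid assignment using 3 USB sticks:
  USB stick 1: 11 + 5 = 16
  USB stick 2: 5 + 5 + 4 + 2 = 16
  USB stick 3: 3 + 3 + 3 + 2 + 2 = 13
Every load is within 16 GB, so 3 USB sticks suffice.

Yes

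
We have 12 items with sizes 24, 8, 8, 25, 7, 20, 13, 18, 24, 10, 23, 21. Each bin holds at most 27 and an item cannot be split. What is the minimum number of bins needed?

9

Total = 25 + 24 + 24 + 23 + 21 + 20 + 18 + 13 + 10 + 8 + 8 + 7 = 201.
Lower bound: ⌈201/27⌉ = 8 bins.
A packing using 9 bins:
  bin 1: 25 = 25
  bin 2: 24 = 24
  bin 3: 24 = 24
  bin 4: 23 = 23
  bin 5: 21 = 21
  bin 6: 20 + 7 = 27
  bin 7: 18 + 8 = 26
  bin 8: 13 + 10 = 23
  bin 9: 8 = 8
No arrangement into 8 bins stays within capacity, so 9 is optimal.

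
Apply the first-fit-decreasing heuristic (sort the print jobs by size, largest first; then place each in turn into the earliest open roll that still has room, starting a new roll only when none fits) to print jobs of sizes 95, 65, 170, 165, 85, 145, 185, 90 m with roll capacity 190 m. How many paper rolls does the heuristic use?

6

Sorted descending: 185, 170, 165, 145, 95, 90, 85, 65.
  185 → roll 1 (new)  [load 185/190]
  170 → roll 2 (new)  [load 170/190]
  165 → roll 3 (new)  [load 165/190]
  145 → roll 4 (new)  [load 145/190]
  95 → roll 5 (new)  [load 95/190]
  90 → roll 5  [load 185/190]
  85 → roll 6 (new)  [load 85/190]
  65 → roll 6  [load 150/190]
6 paper rolls opened.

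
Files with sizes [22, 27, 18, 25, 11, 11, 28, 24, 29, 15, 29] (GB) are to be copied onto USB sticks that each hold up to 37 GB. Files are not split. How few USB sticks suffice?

8

Total = 29 + 29 + 28 + 27 + 25 + 24 + 22 + 18 + 15 + 11 + 11 = 239 GB.
Lower bound: ⌈239/37⌉ = 7 USB sticks.
A packing using 8 USB sticks:
  USB stick 1: 29 = 29
  USB stick 2: 29 = 29
  USB stick 3: 28 = 28
  USB stick 4: 27 = 27
  USB stick 5: 25 + 11 = 36
  USB stick 6: 24 + 11 = 35
  USB stick 7: 22 + 15 = 37
  USB stick 8: 18 = 18
No arrangement into 7 USB sticks stays within capacity, so 8 is optimal.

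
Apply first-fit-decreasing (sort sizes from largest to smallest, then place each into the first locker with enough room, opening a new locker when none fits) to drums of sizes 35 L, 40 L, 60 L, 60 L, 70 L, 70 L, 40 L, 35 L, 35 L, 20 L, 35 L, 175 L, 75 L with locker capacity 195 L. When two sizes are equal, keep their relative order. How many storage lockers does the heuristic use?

Sorted descending: 175, 75, 70, 70, 60, 60, 40, 40, 35, 35, 35, 35, 20.
  175 → locker 1 (new)  [load 175/195]
  75 → locker 2 (new)  [load 75/195]
  70 → locker 2  [load 145/195]
  70 → locker 3 (new)  [load 70/195]
  60 → locker 3  [load 130/195]
  60 → locker 3  [load 190/195]
  40 → locker 2  [load 185/195]
  40 → locker 4 (new)  [load 40/195]
  35 → locker 4  [load 75/195]
  35 → locker 4  [load 110/195]
  35 → locker 4  [load 145/195]
  35 → locker 4  [load 180/195]
  20 → locker 1  [load 195/195]
4 storage lockers opened.

4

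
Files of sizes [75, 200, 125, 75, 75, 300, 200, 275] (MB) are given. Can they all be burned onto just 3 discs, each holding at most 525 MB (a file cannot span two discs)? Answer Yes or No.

Yes

A valid assignment using 3 discs:
  disc 1: 300 + 200 = 500
  disc 2: 275 + 200 = 475
  disc 3: 125 + 75 + 75 + 75 = 350
Every load is within 525 MB, so 3 discs suffice.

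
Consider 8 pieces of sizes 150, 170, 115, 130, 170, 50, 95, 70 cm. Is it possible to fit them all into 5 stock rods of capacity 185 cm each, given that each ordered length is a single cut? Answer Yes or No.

Total = 950 cm; ⌈950/185⌉ = 6.
At least 6 stock rods are required, but only 5 are allowed.

No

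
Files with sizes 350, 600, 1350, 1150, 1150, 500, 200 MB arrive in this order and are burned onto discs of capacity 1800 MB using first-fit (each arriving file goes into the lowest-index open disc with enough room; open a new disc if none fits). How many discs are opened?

4

  350 → disc 1 (new)  [load 350/1800]
  600 → disc 1  [load 950/1800]
  1350 → disc 2 (new)  [load 1350/1800]
  1150 → disc 3 (new)  [load 1150/1800]
  1150 → disc 4 (new)  [load 1150/1800]
  500 → disc 1  [load 1450/1800]
  200 → disc 1  [load 1650/1800]
4 discs opened.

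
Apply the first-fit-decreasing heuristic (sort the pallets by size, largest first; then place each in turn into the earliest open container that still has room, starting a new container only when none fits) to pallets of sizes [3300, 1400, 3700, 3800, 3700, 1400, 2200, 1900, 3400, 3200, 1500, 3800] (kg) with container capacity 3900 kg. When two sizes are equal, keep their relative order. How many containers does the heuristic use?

Sorted descending: 3800, 3800, 3700, 3700, 3400, 3300, 3200, 2200, 1900, 1500, 1400, 1400.
  3800 → container 1 (new)  [load 3800/3900]
  3800 → container 2 (new)  [load 3800/3900]
  3700 → container 3 (new)  [load 3700/3900]
  3700 → container 4 (new)  [load 3700/3900]
  3400 → container 5 (new)  [load 3400/3900]
  3300 → container 6 (new)  [load 3300/3900]
  3200 → container 7 (new)  [load 3200/3900]
  2200 → container 8 (new)  [load 2200/3900]
  1900 → container 9 (new)  [load 1900/3900]
  1500 → container 8  [load 3700/3900]
  1400 → container 9  [load 3300/3900]
  1400 → container 10 (new)  [load 1400/3900]
10 containers opened.

10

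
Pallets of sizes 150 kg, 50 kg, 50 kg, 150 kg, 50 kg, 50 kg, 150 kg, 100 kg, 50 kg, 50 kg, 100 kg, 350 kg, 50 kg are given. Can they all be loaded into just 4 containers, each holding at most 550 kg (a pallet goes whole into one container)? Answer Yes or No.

A valid assignment using 3 containers:
  container 1: 350 + 150 + 50 = 550
  container 2: 150 + 150 + 100 + 100 + 50 = 550
  container 3: 50 + 50 + 50 + 50 + 50 = 250
That uses only 3 ≤ 4, so 4 containers are enough.

Yes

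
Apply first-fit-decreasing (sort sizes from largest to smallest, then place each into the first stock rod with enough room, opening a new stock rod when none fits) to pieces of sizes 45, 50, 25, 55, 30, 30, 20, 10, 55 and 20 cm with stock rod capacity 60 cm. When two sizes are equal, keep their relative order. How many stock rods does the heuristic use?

7

Sorted descending: 55, 55, 50, 45, 30, 30, 25, 20, 20, 10.
  55 → stock rod 1 (new)  [load 55/60]
  55 → stock rod 2 (new)  [load 55/60]
  50 → stock rod 3 (new)  [load 50/60]
  45 → stock rod 4 (new)  [load 45/60]
  30 → stock rod 5 (new)  [load 30/60]
  30 → stock rod 5  [load 60/60]
  25 → stock rod 6 (new)  [load 25/60]
  20 → stock rod 6  [load 45/60]
  20 → stock rod 7 (new)  [load 20/60]
  10 → stock rod 3  [load 60/60]
7 stock rods opened.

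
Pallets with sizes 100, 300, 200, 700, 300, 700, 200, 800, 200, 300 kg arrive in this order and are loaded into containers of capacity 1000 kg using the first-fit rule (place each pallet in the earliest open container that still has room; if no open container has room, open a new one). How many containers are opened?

  100 → container 1 (new)  [load 100/1000]
  300 → container 1  [load 400/1000]
  200 → container 1  [load 600/1000]
  700 → container 2 (new)  [load 700/1000]
  300 → container 1  [load 900/1000]
  700 → container 3 (new)  [load 700/1000]
  200 → container 2  [load 900/1000]
  800 → container 4 (new)  [load 800/1000]
  200 → container 3  [load 900/1000]
  300 → container 5 (new)  [load 300/1000]
5 containers opened.

5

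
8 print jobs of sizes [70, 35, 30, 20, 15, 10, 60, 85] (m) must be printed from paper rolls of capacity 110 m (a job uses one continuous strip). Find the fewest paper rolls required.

3

Total = 85 + 70 + 60 + 35 + 30 + 20 + 15 + 10 = 325 m.
Lower bound: ⌈325/110⌉ = 3 paper rolls.
A packing using 3 paper rolls:
  roll 1: 85 + 15 + 10 = 110
  roll 2: 70 + 35 = 105
  roll 3: 60 + 30 + 20 = 110
This matches the lower bound, so 3 is optimal.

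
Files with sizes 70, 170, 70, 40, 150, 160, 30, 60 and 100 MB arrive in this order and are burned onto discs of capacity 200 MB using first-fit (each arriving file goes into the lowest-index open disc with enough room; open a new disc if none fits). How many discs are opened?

  70 → disc 1 (new)  [load 70/200]
  170 → disc 2 (new)  [load 170/200]
  70 → disc 1  [load 140/200]
  40 → disc 1  [load 180/200]
  150 → disc 3 (new)  [load 150/200]
  160 → disc 4 (new)  [load 160/200]
  30 → disc 2  [load 200/200]
  60 → disc 5 (new)  [load 60/200]
  100 → disc 5  [load 160/200]
5 discs opened.

5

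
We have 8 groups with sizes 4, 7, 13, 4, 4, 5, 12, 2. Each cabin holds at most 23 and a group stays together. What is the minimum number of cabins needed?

Total = 13 + 12 + 7 + 5 + 4 + 4 + 4 + 2 = 51.
Lower bound: ⌈51/23⌉ = 3 cabins.
A packing using 3 cabins:
  cabin 1: 13 + 7 + 2 = 22
  cabin 2: 12 + 5 + 4 = 21
  cabin 3: 4 + 4 = 8
This matches the lower bound, so 3 is optimal.

3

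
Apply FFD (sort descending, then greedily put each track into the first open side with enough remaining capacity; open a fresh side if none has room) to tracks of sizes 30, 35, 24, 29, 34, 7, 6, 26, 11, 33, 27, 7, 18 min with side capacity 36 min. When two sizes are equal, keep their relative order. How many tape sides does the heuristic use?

Sorted descending: 35, 34, 33, 30, 29, 27, 26, 24, 18, 11, 7, 7, 6.
  35 → side 1 (new)  [load 35/36]
  34 → side 2 (new)  [load 34/36]
  33 → side 3 (new)  [load 33/36]
  30 → side 4 (new)  [load 30/36]
  29 → side 5 (new)  [load 29/36]
  27 → side 6 (new)  [load 27/36]
  26 → side 7 (new)  [load 26/36]
  24 → side 8 (new)  [load 24/36]
  18 → side 9 (new)  [load 18/36]
  11 → side 8  [load 35/36]
  7 → side 5  [load 36/36]
  7 → side 6  [load 34/36]
  6 → side 4  [load 36/36]
9 tape sides opened.

9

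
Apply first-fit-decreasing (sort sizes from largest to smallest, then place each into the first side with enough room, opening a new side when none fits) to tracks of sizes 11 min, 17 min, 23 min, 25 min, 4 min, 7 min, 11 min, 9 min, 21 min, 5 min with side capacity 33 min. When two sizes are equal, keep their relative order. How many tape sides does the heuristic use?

Sorted descending: 25, 23, 21, 17, 11, 11, 9, 7, 5, 4.
  25 → side 1 (new)  [load 25/33]
  23 → side 2 (new)  [load 23/33]
  21 → side 3 (new)  [load 21/33]
  17 → side 4 (new)  [load 17/33]
  11 → side 3  [load 32/33]
  11 → side 4  [load 28/33]
  9 → side 2  [load 32/33]
  7 → side 1  [load 32/33]
  5 → side 4  [load 33/33]
  4 → side 5 (new)  [load 4/33]
5 tape sides opened.

5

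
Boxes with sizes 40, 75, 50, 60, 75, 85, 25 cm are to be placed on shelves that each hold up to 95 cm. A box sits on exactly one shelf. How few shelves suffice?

5

Total = 85 + 75 + 75 + 60 + 50 + 40 + 25 = 410 cm.
Lower bound: ⌈410/95⌉ = 5 shelves.
A packing using 5 shelves:
  shelf 1: 85 = 85
  shelf 2: 75 = 75
  shelf 3: 75 = 75
  shelf 4: 60 + 25 = 85
  shelf 5: 50 + 40 = 90
This matches the lower bound, so 5 is optimal.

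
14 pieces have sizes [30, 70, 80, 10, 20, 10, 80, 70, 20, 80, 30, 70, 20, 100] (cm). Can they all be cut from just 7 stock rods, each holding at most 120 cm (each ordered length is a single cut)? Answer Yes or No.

Yes

A valid assignment using 7 stock rods:
  stock rod 1: 100 + 20 = 120
  stock rod 2: 80 + 30 + 10 = 120
  stock rod 3: 80 + 30 + 10 = 120
  stock rod 4: 80 + 20 + 20 = 120
  stock rod 5: 70 = 70
  stock rod 6: 70 = 70
  stock rod 7: 70 = 70
Every load is within 120 cm, so 7 stock rods suffice.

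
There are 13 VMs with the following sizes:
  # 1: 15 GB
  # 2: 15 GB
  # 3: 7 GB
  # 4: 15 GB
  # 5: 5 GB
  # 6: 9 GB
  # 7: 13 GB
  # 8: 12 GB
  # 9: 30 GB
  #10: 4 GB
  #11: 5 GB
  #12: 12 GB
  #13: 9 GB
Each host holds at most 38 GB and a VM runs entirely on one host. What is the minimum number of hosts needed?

5

Total = 30 + 15 + 15 + 15 + 13 + 12 + 12 + 9 + 9 + 7 + 5 + 5 + 4 = 151 GB.
Lower bound: ⌈151/38⌉ = 4 hosts.
A packing using 5 hosts:
  host 1: 30 + 7 = 37
  host 2: 15 + 15 + 5 = 35
  host 3: 15 + 13 + 9 = 37
  host 4: 12 + 12 + 9 + 5 = 38
  host 5: 4 = 4
No arrangement into 4 hosts stays within capacity, so 5 is optimal.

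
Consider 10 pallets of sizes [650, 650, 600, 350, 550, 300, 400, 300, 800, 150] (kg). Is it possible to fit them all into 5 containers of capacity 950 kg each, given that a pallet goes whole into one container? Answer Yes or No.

Yes

A valid assignment using 5 containers:
  container 1: 800 + 150 = 950
  container 2: 650 + 300 = 950
  container 3: 650 + 300 = 950
  container 4: 600 + 350 = 950
  container 5: 550 + 400 = 950
Every load is within 950 kg, so 5 containers suffice.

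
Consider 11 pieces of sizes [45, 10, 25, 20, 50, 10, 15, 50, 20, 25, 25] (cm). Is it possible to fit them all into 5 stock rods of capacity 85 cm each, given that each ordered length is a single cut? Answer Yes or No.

A valid assignment using 4 stock rods:
  stock rod 1: 50 + 25 + 10 = 85
  stock rod 2: 50 + 25 + 10 = 85
  stock rod 3: 45 + 25 + 15 = 85
  stock rod 4: 20 + 20 = 40
That uses only 4 ≤ 5, so 5 stock rods are enough.

Yes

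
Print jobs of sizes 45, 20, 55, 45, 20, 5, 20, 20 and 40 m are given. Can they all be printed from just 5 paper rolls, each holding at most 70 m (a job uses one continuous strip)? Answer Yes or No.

Yes

A valid assignment using 5 paper rolls:
  roll 1: 55 + 5 = 60
  roll 2: 45 + 20 = 65
  roll 3: 45 + 20 = 65
  roll 4: 40 + 20 = 60
  roll 5: 20 = 20
Every load is within 70 m, so 5 paper rolls suffice.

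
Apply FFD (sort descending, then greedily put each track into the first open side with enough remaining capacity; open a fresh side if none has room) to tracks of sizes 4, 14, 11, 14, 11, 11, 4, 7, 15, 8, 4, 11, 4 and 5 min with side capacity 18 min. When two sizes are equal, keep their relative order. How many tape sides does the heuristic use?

8

Sorted descending: 15, 14, 14, 11, 11, 11, 11, 8, 7, 5, 4, 4, 4, 4.
  15 → side 1 (new)  [load 15/18]
  14 → side 2 (new)  [load 14/18]
  14 → side 3 (new)  [load 14/18]
  11 → side 4 (new)  [load 11/18]
  11 → side 5 (new)  [load 11/18]
  11 → side 6 (new)  [load 11/18]
  11 → side 7 (new)  [load 11/18]
  8 → side 8 (new)  [load 8/18]
  7 → side 4  [load 18/18]
  5 → side 5  [load 16/18]
  4 → side 2  [load 18/18]
  4 → side 3  [load 18/18]
  4 → side 6  [load 15/18]
  4 → side 7  [load 15/18]
8 tape sides opened.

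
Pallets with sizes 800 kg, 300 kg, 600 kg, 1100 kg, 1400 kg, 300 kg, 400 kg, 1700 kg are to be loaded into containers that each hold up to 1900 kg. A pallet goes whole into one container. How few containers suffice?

Total = 1700 + 1400 + 1100 + 800 + 600 + 400 + 300 + 300 = 6600 kg.
Lower bound: ⌈6600/1900⌉ = 4 containers.
A packing using 4 containers:
  container 1: 1700 = 1700
  container 2: 1400 + 400 = 1800
  container 3: 1100 + 800 = 1900
  container 4: 600 + 300 + 300 = 1200
This matches the lower bound, so 4 is optimal.

4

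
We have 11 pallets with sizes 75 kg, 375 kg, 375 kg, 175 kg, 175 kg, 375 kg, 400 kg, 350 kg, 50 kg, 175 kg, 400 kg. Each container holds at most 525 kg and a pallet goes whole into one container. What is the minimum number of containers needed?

7

Total = 400 + 400 + 375 + 375 + 375 + 350 + 175 + 175 + 175 + 75 + 50 = 2925 kg.
Lower bound: ⌈2925/525⌉ = 6 containers.
A packing using 7 containers:
  container 1: 400 + 75 + 50 = 525
  container 2: 400 = 400
  container 3: 375 = 375
  container 4: 375 = 375
  container 5: 375 = 375
  container 6: 350 + 175 = 525
  container 7: 175 + 175 = 350
No arrangement into 6 containers stays within capacity, so 7 is optimal.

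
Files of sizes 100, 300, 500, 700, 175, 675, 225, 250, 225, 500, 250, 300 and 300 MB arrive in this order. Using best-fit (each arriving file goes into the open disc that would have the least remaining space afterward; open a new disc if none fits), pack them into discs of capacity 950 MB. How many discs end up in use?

  100 → disc 1 (new)  [load 100/950]
  300 → disc 1  [load 400/950]
  500 → disc 1  [load 900/950]
  700 → disc 2 (new)  [load 700/950]
  175 → disc 2  [load 875/950]
  675 → disc 3 (new)  [load 675/950]
  225 → disc 3  [load 900/950]
  250 → disc 4 (new)  [load 250/950]
  225 → disc 4  [load 475/950]
  500 → disc 5 (new)  [load 500/950]
  250 → disc 5  [load 750/950]
  300 → disc 4  [load 775/950]
  300 → disc 6 (new)  [load 300/950]
6 discs opened.

6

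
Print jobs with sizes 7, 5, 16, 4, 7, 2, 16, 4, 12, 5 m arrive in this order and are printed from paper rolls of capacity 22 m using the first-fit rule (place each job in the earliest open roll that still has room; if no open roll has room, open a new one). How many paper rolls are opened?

4

  7 → roll 1 (new)  [load 7/22]
  5 → roll 1  [load 12/22]
  16 → roll 2 (new)  [load 16/22]
  4 → roll 1  [load 16/22]
  7 → roll 3 (new)  [load 7/22]
  2 → roll 1  [load 18/22]
  16 → roll 4 (new)  [load 16/22]
  4 → roll 1  [load 22/22]
  12 → roll 3  [load 19/22]
  5 → roll 2  [load 21/22]
4 paper rolls opened.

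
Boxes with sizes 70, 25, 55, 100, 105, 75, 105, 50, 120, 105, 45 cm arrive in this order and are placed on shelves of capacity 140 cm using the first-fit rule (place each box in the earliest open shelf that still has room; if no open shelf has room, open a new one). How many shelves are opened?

8

  70 → shelf 1 (new)  [load 70/140]
  25 → shelf 1  [load 95/140]
  55 → shelf 2 (new)  [load 55/140]
  100 → shelf 3 (new)  [load 100/140]
  105 → shelf 4 (new)  [load 105/140]
  75 → shelf 2  [load 130/140]
  105 → shelf 5 (new)  [load 105/140]
  50 → shelf 6 (new)  [load 50/140]
  120 → shelf 7 (new)  [load 120/140]
  105 → shelf 8 (new)  [load 105/140]
  45 → shelf 1  [load 140/140]
8 shelves opened.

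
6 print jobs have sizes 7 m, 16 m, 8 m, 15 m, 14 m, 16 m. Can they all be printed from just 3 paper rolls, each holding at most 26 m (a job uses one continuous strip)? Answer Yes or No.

Total = 76 m; ⌈76/26⌉ = 3.
4 print jobs each exceed half the capacity and cannot share a roll, forcing at least 4 paper rolls.
At least 4 paper rolls are required, but only 3 are allowed.

No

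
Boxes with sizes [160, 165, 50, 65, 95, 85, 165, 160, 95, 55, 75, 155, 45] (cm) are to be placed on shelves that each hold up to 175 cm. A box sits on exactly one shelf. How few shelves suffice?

9

Total = 165 + 165 + 160 + 160 + 155 + 95 + 95 + 85 + 75 + 65 + 55 + 50 + 45 = 1370 cm.
Lower bound: ⌈1370/175⌉ = 8 shelves.
A packing using 9 shelves:
  shelf 1: 165 = 165
  shelf 2: 165 = 165
  shelf 3: 160 = 160
  shelf 4: 160 = 160
  shelf 5: 155 = 155
  shelf 6: 95 + 75 = 170
  shelf 7: 95 + 65 = 160
  shelf 8: 85 + 55 = 140
  shelf 9: 50 + 45 = 95
No arrangement into 8 shelves stays within capacity, so 9 is optimal.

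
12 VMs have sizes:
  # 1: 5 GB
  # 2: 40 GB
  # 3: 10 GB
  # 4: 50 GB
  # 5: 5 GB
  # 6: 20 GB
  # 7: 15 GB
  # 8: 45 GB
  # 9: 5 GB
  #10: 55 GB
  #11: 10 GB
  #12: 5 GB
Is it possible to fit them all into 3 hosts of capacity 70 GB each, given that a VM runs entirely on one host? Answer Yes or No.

Total = 265 GB; ⌈265/70⌉ = 4.
At least 4 hosts are required, but only 3 are allowed.

No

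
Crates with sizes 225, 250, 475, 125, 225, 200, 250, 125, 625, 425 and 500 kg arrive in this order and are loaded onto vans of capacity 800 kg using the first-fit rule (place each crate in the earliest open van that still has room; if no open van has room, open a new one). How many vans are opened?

  225 → van 1 (new)  [load 225/800]
  250 → van 1  [load 475/800]
  475 → van 2 (new)  [load 475/800]
  125 → van 1  [load 600/800]
  225 → van 2  [load 700/800]
  200 → van 1  [load 800/800]
  250 → van 3 (new)  [load 250/800]
  125 → van 3  [load 375/800]
  625 → van 4 (new)  [load 625/800]
  425 → van 3  [load 800/800]
  500 → van 5 (new)  [load 500/800]
5 vans opened.

5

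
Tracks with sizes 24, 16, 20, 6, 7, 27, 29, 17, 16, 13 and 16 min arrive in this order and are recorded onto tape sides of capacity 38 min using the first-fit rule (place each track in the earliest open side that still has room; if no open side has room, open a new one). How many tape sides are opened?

  24 → side 1 (new)  [load 24/38]
  16 → side 2 (new)  [load 16/38]
  20 → side 2  [load 36/38]
  6 → side 1  [load 30/38]
  7 → side 1  [load 37/38]
  27 → side 3 (new)  [load 27/38]
  29 → side 4 (new)  [load 29/38]
  17 → side 5 (new)  [load 17/38]
  16 → side 5  [load 33/38]
  13 → side 6 (new)  [load 13/38]
  16 → side 6  [load 29/38]
6 tape sides opened.

6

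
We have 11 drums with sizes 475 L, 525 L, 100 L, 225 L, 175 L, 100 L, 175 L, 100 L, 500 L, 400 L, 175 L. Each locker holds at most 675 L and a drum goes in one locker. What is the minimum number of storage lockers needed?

Total = 525 + 500 + 475 + 400 + 225 + 175 + 175 + 175 + 100 + 100 + 100 = 2950 L.
Lower bound: ⌈2950/675⌉ = 5 storage lockers.
A packing using 5 storage lockers:
  locker 1: 525 + 100 = 625
  locker 2: 500 + 175 = 675
  locker 3: 475 + 175 = 650
  locker 4: 400 + 225 = 625
  locker 5: 175 + 100 + 100 = 375
This matches the lower bound, so 5 is optimal.

5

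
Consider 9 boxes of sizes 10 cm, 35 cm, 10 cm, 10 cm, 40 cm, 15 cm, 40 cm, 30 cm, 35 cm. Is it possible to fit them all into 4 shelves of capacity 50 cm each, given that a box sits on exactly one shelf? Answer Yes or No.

No

Total = 225 cm; ⌈225/50⌉ = 5.
At least 5 shelves are required, but only 4 are allowed.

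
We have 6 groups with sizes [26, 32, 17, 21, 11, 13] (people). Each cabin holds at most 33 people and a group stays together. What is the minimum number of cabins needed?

4

Total = 32 + 26 + 21 + 17 + 13 + 11 = 120 people.
Lower bound: ⌈120/33⌉ = 4 cabins.
A packing using 4 cabins:
  cabin 1: 32 = 32
  cabin 2: 26 = 26
  cabin 3: 21 + 11 = 32
  cabin 4: 17 + 13 = 30
This matches the lower bound, so 4 is optimal.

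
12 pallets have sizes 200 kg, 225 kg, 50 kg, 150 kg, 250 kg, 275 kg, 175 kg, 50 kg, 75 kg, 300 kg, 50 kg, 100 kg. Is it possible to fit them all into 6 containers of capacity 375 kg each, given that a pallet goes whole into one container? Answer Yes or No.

A valid assignment using 6 containers:
  container 1: 300 + 75 = 375
  container 2: 275 + 100 = 375
  container 3: 250 + 50 + 50 = 350
  container 4: 225 + 150 = 375
  container 5: 200 + 175 = 375
  container 6: 50 = 50
Every load is within 375 kg, so 6 containers suffice.

Yes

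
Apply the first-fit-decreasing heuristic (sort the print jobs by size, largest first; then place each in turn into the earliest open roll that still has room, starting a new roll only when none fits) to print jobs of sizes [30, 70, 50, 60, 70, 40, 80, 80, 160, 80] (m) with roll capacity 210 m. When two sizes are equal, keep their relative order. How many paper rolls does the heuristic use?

4

Sorted descending: 160, 80, 80, 80, 70, 70, 60, 50, 40, 30.
  160 → roll 1 (new)  [load 160/210]
  80 → roll 2 (new)  [load 80/210]
  80 → roll 2  [load 160/210]
  80 → roll 3 (new)  [load 80/210]
  70 → roll 3  [load 150/210]
  70 → roll 4 (new)  [load 70/210]
  60 → roll 3  [load 210/210]
  50 → roll 1  [load 210/210]
  40 → roll 2  [load 200/210]
  30 → roll 4  [load 100/210]
4 paper rolls opened.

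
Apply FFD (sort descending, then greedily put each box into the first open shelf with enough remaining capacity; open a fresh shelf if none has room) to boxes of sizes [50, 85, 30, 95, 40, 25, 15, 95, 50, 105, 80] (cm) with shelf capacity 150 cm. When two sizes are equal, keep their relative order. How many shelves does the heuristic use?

5

Sorted descending: 105, 95, 95, 85, 80, 50, 50, 40, 30, 25, 15.
  105 → shelf 1 (new)  [load 105/150]
  95 → shelf 2 (new)  [load 95/150]
  95 → shelf 3 (new)  [load 95/150]
  85 → shelf 4 (new)  [load 85/150]
  80 → shelf 5 (new)  [load 80/150]
  50 → shelf 2  [load 145/150]
  50 → shelf 3  [load 145/150]
  40 → shelf 1  [load 145/150]
  30 → shelf 4  [load 115/150]
  25 → shelf 4  [load 140/150]
  15 → shelf 5  [load 95/150]
5 shelves opened.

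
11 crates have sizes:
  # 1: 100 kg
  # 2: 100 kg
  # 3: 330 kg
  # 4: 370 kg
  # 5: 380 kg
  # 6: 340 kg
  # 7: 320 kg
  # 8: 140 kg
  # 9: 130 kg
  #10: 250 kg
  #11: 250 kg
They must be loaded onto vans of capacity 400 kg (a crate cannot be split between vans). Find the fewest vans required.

Total = 380 + 370 + 340 + 330 + 320 + 250 + 250 + 140 + 130 + 100 + 100 = 2710 kg.
Lower bound: ⌈2710/400⌉ = 7 vans.
A packing using 8 vans:
  van 1: 380 = 380
  van 2: 370 = 370
  van 3: 340 = 340
  van 4: 330 = 330
  van 5: 320 = 320
  van 6: 250 + 140 = 390
  van 7: 250 + 130 = 380
  van 8: 100 + 100 = 200
No arrangement into 7 vans stays within capacity, so 8 is optimal.

8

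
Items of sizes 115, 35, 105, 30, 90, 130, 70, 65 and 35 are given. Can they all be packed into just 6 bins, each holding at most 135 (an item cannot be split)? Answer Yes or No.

Yes

A valid assignment using 6 bins:
  bin 1: 130 = 130
  bin 2: 115 = 115
  bin 3: 105 + 30 = 135
  bin 4: 90 + 35 = 125
  bin 5: 70 + 65 = 135
  bin 6: 35 = 35
Every load is within 135, so 6 bins suffice.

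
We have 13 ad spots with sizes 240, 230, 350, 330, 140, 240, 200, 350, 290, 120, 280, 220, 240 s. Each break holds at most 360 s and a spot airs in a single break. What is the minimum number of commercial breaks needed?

Total = 350 + 350 + 330 + 290 + 280 + 240 + 240 + 240 + 230 + 220 + 200 + 140 + 120 = 3230 s.
Lower bound: ⌈3230/360⌉ = 9 commercial breaks.
Also, 11 ad spots each exceed 180 s, and no two of those can share a break, so at least 11 commercial breaks are needed.
A packing using 11 commercial breaks:
  break 1: 350 = 350
  break 2: 350 = 350
  break 3: 330 = 330
  break 4: 290 = 290
  break 5: 280 = 280
  break 6: 240 + 120 = 360
  break 7: 240 = 240
  break 8: 240 = 240
  break 9: 230 = 230
  break 10: 220 + 140 = 360
  break 11: 200 = 200
This matches the lower bound, so 11 is optimal.

11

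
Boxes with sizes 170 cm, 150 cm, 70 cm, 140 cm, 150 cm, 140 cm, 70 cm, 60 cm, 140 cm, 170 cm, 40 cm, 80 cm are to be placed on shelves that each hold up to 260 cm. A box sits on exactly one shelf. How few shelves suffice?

7

Total = 170 + 170 + 150 + 150 + 140 + 140 + 140 + 80 + 70 + 70 + 60 + 40 = 1380 cm.
Lower bound: ⌈1380/260⌉ = 6 shelves.
Also, 7 boxes each exceed 130 cm, and no two of those can share a shelf, so at least 7 shelves are needed.
A packing using 7 shelves:
  shelf 1: 170 + 80 = 250
  shelf 2: 170 + 70 = 240
  shelf 3: 150 + 70 + 40 = 260
  shelf 4: 150 + 60 = 210
  shelf 5: 140 = 140
  shelf 6: 140 = 140
  shelf 7: 140 = 140
This matches the lower bound, so 7 is optimal.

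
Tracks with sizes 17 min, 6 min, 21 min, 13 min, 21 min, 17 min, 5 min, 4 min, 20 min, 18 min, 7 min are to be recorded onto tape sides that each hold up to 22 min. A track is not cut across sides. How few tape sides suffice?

8

Total = 21 + 21 + 20 + 18 + 17 + 17 + 13 + 7 + 6 + 5 + 4 = 149 min.
Lower bound: ⌈149/22⌉ = 7 tape sides.
A packing using 8 tape sides:
  side 1: 21 = 21
  side 2: 21 = 21
  side 3: 20 = 20
  side 4: 18 + 4 = 22
  side 5: 17 + 5 = 22
  side 6: 17 = 17
  side 7: 13 + 7 = 20
  side 8: 6 = 6
No arrangement into 7 tape sides stays within capacity, so 8 is optimal.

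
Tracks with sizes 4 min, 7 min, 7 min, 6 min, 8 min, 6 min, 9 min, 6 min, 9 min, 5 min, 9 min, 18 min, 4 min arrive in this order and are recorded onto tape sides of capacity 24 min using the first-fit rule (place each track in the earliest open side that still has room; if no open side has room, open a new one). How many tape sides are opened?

  4 → side 1 (new)  [load 4/24]
  7 → side 1  [load 11/24]
  7 → side 1  [load 18/24]
  6 → side 1  [load 24/24]
  8 → side 2 (new)  [load 8/24]
  6 → side 2  [load 14/24]
  9 → side 2  [load 23/24]
  6 → side 3 (new)  [load 6/24]
  9 → side 3  [load 15/24]
  5 → side 3  [load 20/24]
  9 → side 4 (new)  [load 9/24]
  18 → side 5 (new)  [load 18/24]
  4 → side 3  [load 24/24]
5 tape sides opened.

5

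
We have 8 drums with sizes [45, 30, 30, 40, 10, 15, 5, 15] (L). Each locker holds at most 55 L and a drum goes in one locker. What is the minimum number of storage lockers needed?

Total = 45 + 40 + 30 + 30 + 15 + 15 + 10 + 5 = 190 L.
Lower bound: ⌈190/55⌉ = 4 storage lockers.
A packing using 4 storage lockers:
  locker 1: 45 + 10 = 55
  locker 2: 40 + 15 = 55
  locker 3: 30 + 15 + 5 = 50
  locker 4: 30 = 30
This matches the lower bound, so 4 is optimal.

4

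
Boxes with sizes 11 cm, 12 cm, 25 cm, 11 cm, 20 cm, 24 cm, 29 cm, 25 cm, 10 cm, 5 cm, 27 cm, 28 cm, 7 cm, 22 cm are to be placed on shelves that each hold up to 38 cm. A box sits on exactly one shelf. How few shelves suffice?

8

Total = 29 + 28 + 27 + 25 + 25 + 24 + 22 + 20 + 12 + 11 + 11 + 10 + 7 + 5 = 256 cm.
Lower bound: ⌈256/38⌉ = 7 shelves.
Also, 8 boxes each exceed 19 cm, and no two of those can share a shelf, so at least 8 shelves are needed.
A packing using 8 shelves:
  shelf 1: 29 + 7 = 36
  shelf 2: 28 + 10 = 38
  shelf 3: 27 + 11 = 38
  shelf 4: 25 + 12 = 37
  shelf 5: 25 + 11 = 36
  shelf 6: 24 + 5 = 29
  shelf 7: 22 = 22
  shelf 8: 20 = 20
This matches the lower bound, so 8 is optimal.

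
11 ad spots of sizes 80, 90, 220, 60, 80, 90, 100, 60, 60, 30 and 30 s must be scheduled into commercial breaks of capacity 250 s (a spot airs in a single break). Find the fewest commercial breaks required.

4

Total = 220 + 100 + 90 + 90 + 80 + 80 + 60 + 60 + 60 + 30 + 30 = 900 s.
Lower bound: ⌈900/250⌉ = 4 commercial breaks.
A packing using 4 commercial breaks:
  break 1: 220 + 30 = 250
  break 2: 100 + 90 + 60 = 250
  break 3: 90 + 80 + 80 = 250
  break 4: 60 + 60 + 30 = 150
This matches the lower bound, so 4 is optimal.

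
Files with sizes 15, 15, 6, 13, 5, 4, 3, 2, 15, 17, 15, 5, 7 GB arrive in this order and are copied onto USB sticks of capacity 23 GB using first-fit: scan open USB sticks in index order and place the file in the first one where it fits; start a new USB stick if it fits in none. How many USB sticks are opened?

6

  15 → USB stick 1 (new)  [load 15/23]
  15 → USB stick 2 (new)  [load 15/23]
  6 → USB stick 1  [load 21/23]
  13 → USB stick 3 (new)  [load 13/23]
  5 → USB stick 2  [load 20/23]
  4 → USB stick 3  [load 17/23]
  3 → USB stick 2  [load 23/23]
  2 → USB stick 1  [load 23/23]
  15 → USB stick 4 (new)  [load 15/23]
  17 → USB stick 5 (new)  [load 17/23]
  15 → USB stick 6 (new)  [load 15/23]
  5 → USB stick 3  [load 22/23]
  7 → USB stick 4  [load 22/23]
6 USB sticks opened.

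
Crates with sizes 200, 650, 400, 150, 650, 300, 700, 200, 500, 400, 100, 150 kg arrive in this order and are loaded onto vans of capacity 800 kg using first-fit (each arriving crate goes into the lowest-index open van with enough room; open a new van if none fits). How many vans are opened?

  200 → van 1 (new)  [load 200/800]
  650 → van 2 (new)  [load 650/800]
  400 → van 1  [load 600/800]
  150 → van 1  [load 750/800]
  650 → van 3 (new)  [load 650/800]
  300 → van 4 (new)  [load 300/800]
  700 → van 5 (new)  [load 700/800]
  200 → van 4  [load 500/800]
  500 → van 6 (new)  [load 500/800]
  400 → van 7 (new)  [load 400/800]
  100 → van 2  [load 750/800]
  150 → van 3  [load 800/800]
7 vans opened.

7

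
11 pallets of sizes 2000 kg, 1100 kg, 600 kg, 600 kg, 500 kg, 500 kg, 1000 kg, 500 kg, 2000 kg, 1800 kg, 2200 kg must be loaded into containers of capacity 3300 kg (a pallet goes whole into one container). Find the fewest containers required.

Total = 2200 + 2000 + 2000 + 1800 + 1100 + 1000 + 600 + 600 + 500 + 500 + 500 = 12800 kg.
Lower bound: ⌈12800/3300⌉ = 4 containers.
A packing using 4 containers:
  container 1: 2200 + 1100 = 3300
  container 2: 2000 + 1000 = 3000
  container 3: 2000 + 600 + 600 = 3200
  container 4: 1800 + 500 + 500 + 500 = 3300
This matches the lower bound, so 4 is optimal.

4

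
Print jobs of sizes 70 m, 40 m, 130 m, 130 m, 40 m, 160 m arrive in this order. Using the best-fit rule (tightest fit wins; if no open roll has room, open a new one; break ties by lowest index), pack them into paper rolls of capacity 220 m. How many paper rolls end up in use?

  70 → roll 1 (new)  [load 70/220]
  40 → roll 1  [load 110/220]
  130 → roll 2 (new)  [load 130/220]
  130 → roll 3 (new)  [load 130/220]
  40 → roll 2  [load 170/220]
  160 → roll 4 (new)  [load 160/220]
4 paper rolls opened.

4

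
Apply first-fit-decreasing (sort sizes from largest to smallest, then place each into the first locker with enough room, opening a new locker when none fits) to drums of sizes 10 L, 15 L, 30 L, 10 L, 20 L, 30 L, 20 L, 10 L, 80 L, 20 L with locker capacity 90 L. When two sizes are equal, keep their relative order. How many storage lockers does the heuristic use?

Sorted descending: 80, 30, 30, 20, 20, 20, 15, 10, 10, 10.
  80 → locker 1 (new)  [load 80/90]
  30 → locker 2 (new)  [load 30/90]
  30 → locker 2  [load 60/90]
  20 → locker 2  [load 80/90]
  20 → locker 3 (new)  [load 20/90]
  20 → locker 3  [load 40/90]
  15 → locker 3  [load 55/90]
  10 → locker 1  [load 90/90]
  10 → locker 2  [load 90/90]
  10 → locker 3  [load 65/90]
3 storage lockers opened.

3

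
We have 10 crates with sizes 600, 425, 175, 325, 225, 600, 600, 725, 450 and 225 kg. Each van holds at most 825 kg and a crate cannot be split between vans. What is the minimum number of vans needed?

6

Total = 725 + 600 + 600 + 600 + 450 + 425 + 325 + 225 + 225 + 175 = 4350 kg.
Lower bound: ⌈4350/825⌉ = 6 vans.
A packing using 6 vans:
  van 1: 725 = 725
  van 2: 600 + 225 = 825
  van 3: 600 + 225 = 825
  van 4: 600 + 175 = 775
  van 5: 450 + 325 = 775
  van 6: 425 = 425
This matches the lower bound, so 6 is optimal.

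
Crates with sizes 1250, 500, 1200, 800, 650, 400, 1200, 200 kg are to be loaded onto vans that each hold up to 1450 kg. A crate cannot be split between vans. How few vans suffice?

Total = 1250 + 1200 + 1200 + 800 + 650 + 500 + 400 + 200 = 6200 kg.
Lower bound: ⌈6200/1450⌉ = 5 vans.
A packing using 5 vans:
  van 1: 1250 + 200 = 1450
  van 2: 1200 = 1200
  van 3: 1200 = 1200
  van 4: 800 + 650 = 1450
  van 5: 500 + 400 = 900
This matches the lower bound, so 5 is optimal.

5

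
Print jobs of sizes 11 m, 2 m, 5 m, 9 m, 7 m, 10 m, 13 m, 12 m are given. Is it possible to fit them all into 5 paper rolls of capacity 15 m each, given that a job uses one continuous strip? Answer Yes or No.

No

Total = 69 m; ⌈69/15⌉ = 5.
The bound of 5 does not rule out 5, but exhaustive search shows no assignment into 5 paper rolls of capacity 15 m exists — the minimum is 6.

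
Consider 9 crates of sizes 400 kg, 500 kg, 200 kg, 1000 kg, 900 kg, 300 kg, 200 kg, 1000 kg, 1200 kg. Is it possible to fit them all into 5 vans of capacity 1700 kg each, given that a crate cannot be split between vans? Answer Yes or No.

Yes

A valid assignment using 4 vans:
  van 1: 1200 + 500 = 1700
  van 2: 1000 + 400 + 300 = 1700
  van 3: 1000 + 200 + 200 = 1400
  van 4: 900 = 900
That uses only 4 ≤ 5, so 5 vans are enough.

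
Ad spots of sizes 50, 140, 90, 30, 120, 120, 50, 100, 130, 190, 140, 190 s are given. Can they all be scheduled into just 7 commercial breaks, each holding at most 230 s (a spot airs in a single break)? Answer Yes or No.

Yes

A valid assignment using 7 commercial breaks:
  break 1: 190 + 30 = 220
  break 2: 190 = 190
  break 3: 140 + 90 = 230
  break 4: 140 + 50 = 190
  break 5: 130 + 100 = 230
  break 6: 120 + 50 = 170
  break 7: 120 = 120
Every load is within 230 s, so 7 commercial breaks suffice.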